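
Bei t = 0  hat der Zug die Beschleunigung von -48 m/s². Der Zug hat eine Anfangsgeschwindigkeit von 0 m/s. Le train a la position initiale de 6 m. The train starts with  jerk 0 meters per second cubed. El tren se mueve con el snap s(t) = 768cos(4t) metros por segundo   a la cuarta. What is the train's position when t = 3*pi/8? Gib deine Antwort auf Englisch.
To solve this, we need to take 4 integrals of our snap equation s(t) = 768·cos(4·t). Taking ∫s(t)dt and applying j(0) = 0, we find j(t) = 192·sin(4·t). Integrating jerk and using the initial condition a(0) = -48, we get a(t) = -48·cos(4·t). Integrating acceleration and using the initial condition v(0) = 0, we get v(t) = -12·sin(4·t). The integral of velocity, with x(0) = 6, gives position: x(t) = 3·cos(4·t) + 3. We have position x(t) = 3·cos(4·t) + 3. Substituting t = 3*pi/8: x(3*pi/8) = 3.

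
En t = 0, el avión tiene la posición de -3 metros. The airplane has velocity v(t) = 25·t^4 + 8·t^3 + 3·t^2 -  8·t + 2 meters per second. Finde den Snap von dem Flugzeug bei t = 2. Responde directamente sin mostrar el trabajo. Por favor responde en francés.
s(2) = 1248.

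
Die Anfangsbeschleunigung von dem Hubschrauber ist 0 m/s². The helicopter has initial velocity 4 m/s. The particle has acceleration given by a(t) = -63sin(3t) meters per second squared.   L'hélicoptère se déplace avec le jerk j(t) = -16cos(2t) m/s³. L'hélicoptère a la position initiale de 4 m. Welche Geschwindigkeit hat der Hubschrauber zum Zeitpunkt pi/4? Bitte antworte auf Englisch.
To find the answer, we compute 2 integrals of j(t) = -16·cos(2·t). Integrating jerk and using the initial condition a(0) = 0, we get a(t) = -8·sin(2·t). Integrating acceleration and using the initial condition v(0) = 4, we get v(t) = 4·cos(2·t). We have velocity v(t) = 4·cos(2·t). Substituting t = pi/4: v(pi/4) = 0.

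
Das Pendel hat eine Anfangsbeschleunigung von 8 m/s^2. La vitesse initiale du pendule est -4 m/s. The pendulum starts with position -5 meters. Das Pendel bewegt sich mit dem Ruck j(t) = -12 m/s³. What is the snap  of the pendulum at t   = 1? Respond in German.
Um dies zu lösen, müssen wir 1 Ableitung unserer Gleichung für den Ruck j(t) = -12 nehmen. Durch Ableiten von dem Ruck erhalten wir den Snap: s(t) = 0. Mit s(t) = 0 und Einsetzen von t = 1, finden wir s = 0.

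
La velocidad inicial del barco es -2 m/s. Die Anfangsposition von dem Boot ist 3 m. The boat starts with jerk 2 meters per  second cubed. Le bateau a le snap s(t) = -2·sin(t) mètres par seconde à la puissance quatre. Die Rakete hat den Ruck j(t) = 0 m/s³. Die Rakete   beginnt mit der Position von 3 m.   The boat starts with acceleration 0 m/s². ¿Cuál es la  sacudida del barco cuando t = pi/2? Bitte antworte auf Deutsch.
Wir müssen unsere Gleichung für den Snap s(t) = -2·sin(t) 1-mal integrieren. Mit ∫s(t)dt und Anwendung von j(0) = 2, finden wir j(t) = 2·cos(t). Aus der Gleichung für den Ruck j(t) = 2·cos(t), setzen wir t = pi/2 ein und erhalten j = 0.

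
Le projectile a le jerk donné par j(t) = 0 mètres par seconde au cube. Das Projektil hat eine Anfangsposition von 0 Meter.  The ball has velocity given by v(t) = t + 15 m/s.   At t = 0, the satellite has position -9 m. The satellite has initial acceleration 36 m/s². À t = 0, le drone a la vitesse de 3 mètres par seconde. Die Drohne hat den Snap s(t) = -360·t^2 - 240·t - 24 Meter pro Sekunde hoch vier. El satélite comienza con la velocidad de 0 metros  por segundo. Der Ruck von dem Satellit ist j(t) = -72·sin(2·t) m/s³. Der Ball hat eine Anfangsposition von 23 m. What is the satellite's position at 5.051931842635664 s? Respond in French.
En partant du jerk j(t) = -72·sin(2·t), nous prenons 3 primitives. La primitive du jerk, avec a(0) = 36, donne l'accélération: a(t) = 36·cos(2·t). La primitive de l'accélération, avec v(0) = 0, donne la vitesse: v(t) = 18·sin(2·t). La primitive de la vitesse, avec x(0) = -9, donne la position: x(t) = -9·cos(2·t). En utilisant x(t) = -9·cos(2·t) et en substituant t = 5.051931842635664, nous trouvons x = 7.00332555365702.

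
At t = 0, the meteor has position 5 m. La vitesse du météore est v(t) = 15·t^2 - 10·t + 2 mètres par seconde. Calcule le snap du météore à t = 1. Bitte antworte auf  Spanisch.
Debemos derivar nuestra ecuación de la velocidad v(t) = 15·t^2 - 10·t + 2 3 veces. Tomando d/dt de v(t), encontramos a(t) = 30·t - 10. Derivando la aceleración, obtenemos la sacudida: j(t) = 30. Tomando d/dt de j(t), encontramos s(t) = 0. Tenemos el snap s(t) = 0. Sustituyendo t = 1: s(1) = 0.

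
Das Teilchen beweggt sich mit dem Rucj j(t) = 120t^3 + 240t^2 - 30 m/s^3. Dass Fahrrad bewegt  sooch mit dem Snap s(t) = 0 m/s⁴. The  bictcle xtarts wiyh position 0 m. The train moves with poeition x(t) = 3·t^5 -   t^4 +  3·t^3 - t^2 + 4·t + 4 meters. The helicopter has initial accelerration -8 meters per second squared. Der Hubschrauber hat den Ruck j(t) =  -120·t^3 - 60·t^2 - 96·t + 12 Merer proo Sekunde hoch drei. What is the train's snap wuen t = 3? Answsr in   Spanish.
Para resolver esto, necesitamos tomar 4 derivadas de nuestra ecuación de la posición x(t) = 3·t^5 - t^4 + 3·t^3 - t^2 + 4·t + 4. Tomando d/dt de x(t), encontramos v(t) = 15·t^4 - 4·t^3 + 9·t^2 - 2·t + 4. La derivada de la velocidad da la aceleración: a(t) = 60·t^3 - 12·t^2 + 18·t - 2. Derivando la aceleración, obtenemos la sacudida: j(t) = 180·t^2 - 24·t + 18. Tomando d/dt de j(t), encontramos s(t) = 360·t - 24. Usando s(t) = 360·t - 24 y sustituyendo t = 3, encontramos s = 1056.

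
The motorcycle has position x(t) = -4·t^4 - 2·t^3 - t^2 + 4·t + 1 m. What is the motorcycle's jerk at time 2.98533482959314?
Starting from position x(t) = -4·t^4 - 2·t^3 - t^2 + 4·t + 1, we take 3 derivatives. The derivative of position gives velocity: v(t) = -16·t^3 - 6·t^2 - 2·t + 4. Taking d/dt of v(t), we find a(t) = -48·t^2 - 12·t - 2. Differentiating acceleration, we get jerk: j(t) = -96·t - 12. Using j(t) = -96·t - 12 and substituting t = 2.98533482959314, we find j = -298.592143640941.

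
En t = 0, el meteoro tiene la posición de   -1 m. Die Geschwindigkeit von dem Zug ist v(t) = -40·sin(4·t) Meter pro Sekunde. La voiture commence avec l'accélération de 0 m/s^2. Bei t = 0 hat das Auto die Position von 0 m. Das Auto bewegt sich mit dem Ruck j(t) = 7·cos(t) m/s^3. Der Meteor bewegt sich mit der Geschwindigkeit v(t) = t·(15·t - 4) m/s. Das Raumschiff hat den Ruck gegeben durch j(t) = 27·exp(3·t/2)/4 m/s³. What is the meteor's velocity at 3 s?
Using v(t) = t·(15·t - 4) and substituting t = 3, we find v = 123.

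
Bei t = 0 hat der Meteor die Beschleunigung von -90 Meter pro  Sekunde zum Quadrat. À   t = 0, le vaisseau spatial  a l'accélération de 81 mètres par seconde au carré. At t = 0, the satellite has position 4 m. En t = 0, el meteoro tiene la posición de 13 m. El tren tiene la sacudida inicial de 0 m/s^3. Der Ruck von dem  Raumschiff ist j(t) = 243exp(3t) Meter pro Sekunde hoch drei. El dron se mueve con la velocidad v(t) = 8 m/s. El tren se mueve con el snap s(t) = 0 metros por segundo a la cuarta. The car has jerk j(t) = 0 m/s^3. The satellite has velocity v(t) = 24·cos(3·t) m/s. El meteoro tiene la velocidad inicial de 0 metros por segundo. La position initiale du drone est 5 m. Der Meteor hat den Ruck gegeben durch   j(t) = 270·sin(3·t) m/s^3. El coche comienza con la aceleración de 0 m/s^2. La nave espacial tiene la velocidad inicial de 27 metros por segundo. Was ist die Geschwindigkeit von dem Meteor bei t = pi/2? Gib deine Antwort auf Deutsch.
Wir müssen die Stammfunktion unserer Gleichung für den Ruck j(t) = 270·sin(3·t) 2-mal finden. Mit ∫j(t)dt und Anwendung von a(0) = -90, finden wir a(t) = -90·cos(3·t). Durch Integration von der Beschleunigung und Verwendung der Anfangsbedingung v(0) = 0, erhalten wir v(t) = -30·sin(3·t). Aus der Gleichung für die Geschwindigkeit v(t) = -30·sin(3·t), setzen wir t = pi/2 ein und erhalten v = 30.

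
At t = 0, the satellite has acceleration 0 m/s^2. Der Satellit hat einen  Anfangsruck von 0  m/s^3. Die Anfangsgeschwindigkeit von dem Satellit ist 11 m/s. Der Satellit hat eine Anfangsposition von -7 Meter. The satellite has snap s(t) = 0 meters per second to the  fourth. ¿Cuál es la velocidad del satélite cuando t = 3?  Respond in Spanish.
Debemos encontrar la antiderivada de nuestra ecuación del snap s(t) = 0 3 veces. Integrando el snap y usando la condición inicial j(0) = 0, obtenemos j(t) = 0. Integrando la sacudida y usando la condición inicial a(0) = 0, obtenemos a(t) = 0. Tomando ∫a(t)dt y aplicando v(0) = 11, encontramos v(t) = 11. Usando v(t) = 11 y sustituyendo t = 3, encontramos v = 11.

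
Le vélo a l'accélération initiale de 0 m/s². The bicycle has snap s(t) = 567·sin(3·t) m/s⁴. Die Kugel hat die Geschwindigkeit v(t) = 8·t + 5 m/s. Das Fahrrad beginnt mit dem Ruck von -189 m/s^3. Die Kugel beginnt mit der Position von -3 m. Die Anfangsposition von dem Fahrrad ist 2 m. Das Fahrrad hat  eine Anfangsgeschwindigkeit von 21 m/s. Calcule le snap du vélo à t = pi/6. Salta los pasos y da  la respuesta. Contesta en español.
s(pi/6) = 567.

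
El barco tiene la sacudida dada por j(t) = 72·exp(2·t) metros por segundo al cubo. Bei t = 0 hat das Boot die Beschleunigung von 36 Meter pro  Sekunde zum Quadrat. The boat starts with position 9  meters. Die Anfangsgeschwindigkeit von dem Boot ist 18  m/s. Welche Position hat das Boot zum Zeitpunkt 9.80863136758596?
Ausgehend von dem Ruck j(t) = 72·exp(2·t), nehmen wir 3 Integrale. Die Stammfunktion von dem Ruck ist die Beschleunigung. Mit a(0) = 36 erhalten wir a(t) = 36·exp(2·t). Die Stammfunktion von der Beschleunigung, mit v(0) = 18, ergibt die Geschwindigkeit: v(t) = 18·exp(2·t). Durch Integration von der Geschwindigkeit und Verwendung der Anfangsbedingung x(0) = 9, erhalten wir x(t) = 9·exp(2·t). Wir haben die Position x(t) = 9·exp(2·t). Durch Einsetzen von t = 9.80863136758596: x(9.80863136758596) = 2977909295.37251.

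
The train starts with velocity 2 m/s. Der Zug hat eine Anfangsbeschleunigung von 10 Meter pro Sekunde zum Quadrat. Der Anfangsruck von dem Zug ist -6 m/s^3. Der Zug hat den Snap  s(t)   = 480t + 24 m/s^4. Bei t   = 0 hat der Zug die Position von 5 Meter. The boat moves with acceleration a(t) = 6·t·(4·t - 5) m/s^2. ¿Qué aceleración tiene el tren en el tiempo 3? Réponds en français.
Nous devons intégrer notre équation du snap s(t) = 480·t + 24 2 fois. En intégrant le snap et en utilisant la condition initiale j(0) = -6, nous obtenons j(t) = 240·t^2 + 24·t - 6. La primitive du jerk est l'accélération. En utilisant a(0) = 10, nous obtenons a(t) = 80·t^3 + 12·t^2 - 6·t + 10. De l'équation de l'accélération a(t) = 80·t^3 + 12·t^2 - 6·t + 10, nous substituons t = 3 pour obtenir a = 2260.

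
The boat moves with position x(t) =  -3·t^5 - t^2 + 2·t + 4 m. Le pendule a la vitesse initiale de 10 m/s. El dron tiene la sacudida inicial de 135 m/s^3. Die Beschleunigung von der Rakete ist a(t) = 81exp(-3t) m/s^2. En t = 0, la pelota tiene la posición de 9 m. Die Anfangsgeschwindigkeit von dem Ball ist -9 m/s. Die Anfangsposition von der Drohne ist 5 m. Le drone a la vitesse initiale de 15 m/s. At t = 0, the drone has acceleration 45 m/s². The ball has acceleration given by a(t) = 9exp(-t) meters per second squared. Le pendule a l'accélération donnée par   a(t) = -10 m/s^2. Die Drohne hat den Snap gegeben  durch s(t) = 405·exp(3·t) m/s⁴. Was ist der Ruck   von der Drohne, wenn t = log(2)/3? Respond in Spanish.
Debemos encontrar la antiderivada de nuestra ecuación del snap s(t) = 405·exp(3·t) 1 vez. Tomando ∫s(t)dt y aplicando j(0) = 135, encontramos j(t) = 135·exp(3·t). Usando j(t) = 135·exp(3·t) y sustituyendo t = log(2)/3, encontramos j = 270.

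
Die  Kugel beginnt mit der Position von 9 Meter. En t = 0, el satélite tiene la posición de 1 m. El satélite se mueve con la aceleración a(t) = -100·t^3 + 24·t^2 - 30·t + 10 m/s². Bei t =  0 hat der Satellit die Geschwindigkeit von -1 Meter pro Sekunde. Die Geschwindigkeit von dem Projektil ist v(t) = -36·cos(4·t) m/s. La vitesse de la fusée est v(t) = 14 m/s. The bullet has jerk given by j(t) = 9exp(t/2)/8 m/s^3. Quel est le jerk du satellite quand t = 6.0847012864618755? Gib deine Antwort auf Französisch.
Nous devons dériver notre équation de l'accélération a(t) = -100·t^3 + 24·t^2 - 30·t + 10 1 fois. En prenant d/dt de a(t), nous trouvons j(t) = -300·t^2 + 48·t - 30. En utilisant j(t) = -300·t^2 + 48·t - 30 et en substituant t = 6.0847012864618755, nous trouvons j = -10845.0112618911.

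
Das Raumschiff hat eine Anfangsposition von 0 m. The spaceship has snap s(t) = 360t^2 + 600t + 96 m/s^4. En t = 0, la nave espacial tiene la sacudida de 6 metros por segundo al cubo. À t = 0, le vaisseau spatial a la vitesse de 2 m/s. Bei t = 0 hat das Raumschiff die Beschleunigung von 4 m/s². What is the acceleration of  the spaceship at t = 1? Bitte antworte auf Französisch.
Nous devons trouver la primitive de notre équation du snap s(t) = 360·t^2 + 600·t + 96 2 fois. En intégrant le snap et en utilisant la condition initiale j(0) = 6, nous obtenons j(t) = 120·t^3 + 300·t^2 + 96·t + 6. En intégrant le jerk et en utilisant la condition initiale a(0) = 4, nous obtenons a(t) = 30·t^4 + 100·t^3 + 48·t^2 + 6·t + 4. En utilisant a(t) = 30·t^4 + 100·t^3 + 48·t^2 + 6·t + 4 et en substituant t = 1, nous trouvons a = 188.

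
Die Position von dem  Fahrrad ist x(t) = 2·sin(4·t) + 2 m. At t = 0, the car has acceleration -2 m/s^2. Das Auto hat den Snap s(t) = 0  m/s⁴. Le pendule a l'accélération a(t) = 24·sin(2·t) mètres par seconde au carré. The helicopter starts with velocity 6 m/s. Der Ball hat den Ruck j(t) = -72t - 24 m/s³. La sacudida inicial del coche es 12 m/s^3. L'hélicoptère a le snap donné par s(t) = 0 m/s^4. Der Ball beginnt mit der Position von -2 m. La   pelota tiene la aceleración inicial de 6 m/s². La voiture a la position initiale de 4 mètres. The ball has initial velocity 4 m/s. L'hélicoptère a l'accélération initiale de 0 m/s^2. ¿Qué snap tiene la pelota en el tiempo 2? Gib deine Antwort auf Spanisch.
Debemos derivar nuestra ecuación de la sacudida j(t) = -72·t - 24 1 vez. La derivada de la sacudida da el snap: s(t) = -72. De la ecuación del snap s(t) = -72, sustituimos t = 2 para obtener s = -72.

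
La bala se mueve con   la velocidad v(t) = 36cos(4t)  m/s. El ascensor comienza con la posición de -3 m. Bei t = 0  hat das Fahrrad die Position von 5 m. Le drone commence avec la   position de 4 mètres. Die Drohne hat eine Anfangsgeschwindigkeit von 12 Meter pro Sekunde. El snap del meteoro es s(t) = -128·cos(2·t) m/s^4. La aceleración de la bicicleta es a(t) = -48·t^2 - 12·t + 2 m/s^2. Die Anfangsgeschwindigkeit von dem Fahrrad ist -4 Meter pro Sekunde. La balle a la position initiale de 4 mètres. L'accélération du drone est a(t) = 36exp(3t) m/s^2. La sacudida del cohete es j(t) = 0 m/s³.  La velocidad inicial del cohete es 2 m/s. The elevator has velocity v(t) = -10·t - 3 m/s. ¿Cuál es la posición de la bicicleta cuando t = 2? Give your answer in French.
En partant de l'accélération a(t) = -48·t^2 - 12·t + 2, nous prenons 2 intégrales. La primitive de l'accélération, avec v(0) = -4, donne la vitesse: v(t) = -16·t^3 - 6·t^2 + 2·t - 4. L'intégrale de la vitesse est la position. En utilisant x(0) = 5, nous obtenons x(t) = -4·t^4 - 2·t^3 + t^2 - 4·t + 5. En utilisant x(t) = -4·t^4 - 2·t^3 + t^2 - 4·t + 5 et en substituant t = 2, nous trouvons x = -79.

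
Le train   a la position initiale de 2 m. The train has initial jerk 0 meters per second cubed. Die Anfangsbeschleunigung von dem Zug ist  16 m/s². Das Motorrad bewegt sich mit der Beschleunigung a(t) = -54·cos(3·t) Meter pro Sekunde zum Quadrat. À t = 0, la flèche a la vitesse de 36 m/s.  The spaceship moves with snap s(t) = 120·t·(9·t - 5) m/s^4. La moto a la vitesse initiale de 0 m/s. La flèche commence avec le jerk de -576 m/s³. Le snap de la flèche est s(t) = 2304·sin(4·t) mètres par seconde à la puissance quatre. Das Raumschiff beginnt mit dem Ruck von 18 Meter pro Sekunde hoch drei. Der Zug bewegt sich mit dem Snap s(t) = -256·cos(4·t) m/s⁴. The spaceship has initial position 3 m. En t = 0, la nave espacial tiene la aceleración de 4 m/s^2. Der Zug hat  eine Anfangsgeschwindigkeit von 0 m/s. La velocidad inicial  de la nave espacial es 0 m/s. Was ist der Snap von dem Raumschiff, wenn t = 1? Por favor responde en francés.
De l'équation du snap s(t) = 120·t·(9·t - 5), nous substituons t = 1 pour obtenir s = 480.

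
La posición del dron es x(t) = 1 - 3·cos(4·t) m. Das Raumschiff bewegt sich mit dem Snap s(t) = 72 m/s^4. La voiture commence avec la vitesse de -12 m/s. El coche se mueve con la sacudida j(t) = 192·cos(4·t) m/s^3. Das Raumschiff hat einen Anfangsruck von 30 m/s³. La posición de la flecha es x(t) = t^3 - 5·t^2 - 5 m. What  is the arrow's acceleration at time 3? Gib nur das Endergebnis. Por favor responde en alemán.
Bei t = 3, a = 8.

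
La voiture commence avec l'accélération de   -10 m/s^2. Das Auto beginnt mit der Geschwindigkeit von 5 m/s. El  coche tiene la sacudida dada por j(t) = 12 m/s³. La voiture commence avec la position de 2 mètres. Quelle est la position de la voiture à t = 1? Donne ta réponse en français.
Pour résoudre ceci, nous devons prendre 3 intégrales de notre équation du jerk j(t) = 12. En prenant ∫j(t)dt et en appliquant a(0) = -10, nous trouvons a(t) = 12·t - 10. En prenant ∫a(t)dt et en appliquant v(0) = 5, nous trouvons v(t) = 6·t^2 - 10·t + 5. En prenant ∫v(t)dt et en appliquant x(0) = 2, nous trouvons x(t) = 2·t^3 - 5·t^2 + 5·t + 2. De l'équation de la position x(t) = 2·t^3 - 5·t^2 + 5·t + 2, nous substituons t = 1 pour obtenir x = 4.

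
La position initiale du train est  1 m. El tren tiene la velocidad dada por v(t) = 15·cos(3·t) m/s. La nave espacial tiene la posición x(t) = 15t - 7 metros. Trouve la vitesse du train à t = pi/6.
Nous avons la vitesse v(t) = 15·cos(3·t). En substituant t = pi/6: v(pi/6) = 0.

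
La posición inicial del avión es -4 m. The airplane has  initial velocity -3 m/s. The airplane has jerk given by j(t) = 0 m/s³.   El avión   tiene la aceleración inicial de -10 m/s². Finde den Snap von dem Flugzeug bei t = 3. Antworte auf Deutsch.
Ausgehend von dem Ruck j(t) = 0, nehmen wir 1 Ableitung. Die Ableitung von dem Ruck ergibt den Snap: s(t) = 0. Mit s(t) = 0 und Einsetzen von t = 3, finden wir s = 0.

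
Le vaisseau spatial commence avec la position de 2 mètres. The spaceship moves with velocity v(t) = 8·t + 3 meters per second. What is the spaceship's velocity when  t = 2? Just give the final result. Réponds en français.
v(2) = 19.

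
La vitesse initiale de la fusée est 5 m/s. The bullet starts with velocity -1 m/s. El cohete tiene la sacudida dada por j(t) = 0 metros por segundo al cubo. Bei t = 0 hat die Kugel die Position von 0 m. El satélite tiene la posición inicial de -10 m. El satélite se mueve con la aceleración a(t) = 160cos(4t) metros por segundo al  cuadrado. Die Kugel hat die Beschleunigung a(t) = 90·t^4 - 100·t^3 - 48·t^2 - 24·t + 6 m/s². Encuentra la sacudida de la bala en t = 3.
Debemos derivar nuestra ecuación de la aceleración a(t) = 90·t^4 - 100·t^3 - 48·t^2 - 24·t + 6 1 vez. Derivando la aceleración, obtenemos la sacudida: j(t) = 360·t^3 - 300·t^2 - 96·t - 24. Tenemos la sacudida j(t) = 360·t^3 - 300·t^2 - 96·t - 24. Sustituyendo t = 3: j(3) = 6708.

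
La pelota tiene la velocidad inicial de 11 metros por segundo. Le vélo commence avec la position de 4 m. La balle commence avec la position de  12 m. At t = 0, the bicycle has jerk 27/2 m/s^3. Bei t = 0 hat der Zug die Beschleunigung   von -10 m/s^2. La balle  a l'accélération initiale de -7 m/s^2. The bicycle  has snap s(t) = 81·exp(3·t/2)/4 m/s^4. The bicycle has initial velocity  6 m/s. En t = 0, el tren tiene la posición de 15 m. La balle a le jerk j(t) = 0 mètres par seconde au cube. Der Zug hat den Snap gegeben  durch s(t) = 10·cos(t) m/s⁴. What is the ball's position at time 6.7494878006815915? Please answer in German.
Wir müssen die Stammfunktion unserer Gleichung für den Ruck j(t) = 0 3-mal finden. Das Integral von dem Ruck ist die Beschleunigung. Mit a(0) = -7 erhalten wir a(t) = -7. Die Stammfunktion von der Beschleunigung, mit v(0) = 11, ergibt die Geschwindigkeit: v(t) = 11 - 7·t. Die Stammfunktion von der Geschwindigkeit, mit x(0) = 12, ergibt die Position: x(t) = -7·t^2/2 + 11·t + 12. Wir haben die Position x(t) = -7·t^2/2 + 11·t + 12. Durch Einsetzen von t = 6.7494878006815915: x(6.7494878006815915) = -73.2001836929262.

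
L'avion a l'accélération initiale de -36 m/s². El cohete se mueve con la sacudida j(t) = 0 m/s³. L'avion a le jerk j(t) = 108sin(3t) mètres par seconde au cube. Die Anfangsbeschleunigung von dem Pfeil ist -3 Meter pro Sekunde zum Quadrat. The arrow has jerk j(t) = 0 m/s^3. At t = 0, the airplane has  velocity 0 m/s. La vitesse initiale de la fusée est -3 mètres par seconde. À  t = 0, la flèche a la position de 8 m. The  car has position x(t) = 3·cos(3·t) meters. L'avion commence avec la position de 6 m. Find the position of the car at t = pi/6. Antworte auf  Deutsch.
Wir haben die Position x(t) = 3·cos(3·t). Durch Einsetzen von t = pi/6: x(pi/6) = 0.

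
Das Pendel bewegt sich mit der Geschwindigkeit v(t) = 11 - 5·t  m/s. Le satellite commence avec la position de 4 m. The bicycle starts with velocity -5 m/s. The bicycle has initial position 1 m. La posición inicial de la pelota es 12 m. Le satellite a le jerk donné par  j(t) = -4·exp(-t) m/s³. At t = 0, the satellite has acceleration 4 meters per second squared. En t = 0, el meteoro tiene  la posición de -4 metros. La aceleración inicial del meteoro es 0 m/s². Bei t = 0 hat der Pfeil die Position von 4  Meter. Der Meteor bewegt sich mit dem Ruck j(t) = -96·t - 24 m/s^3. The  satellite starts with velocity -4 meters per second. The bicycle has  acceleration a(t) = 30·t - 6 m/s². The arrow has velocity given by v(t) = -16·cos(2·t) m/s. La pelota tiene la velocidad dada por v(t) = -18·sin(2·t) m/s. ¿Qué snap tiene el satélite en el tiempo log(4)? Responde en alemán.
Wir müssen unsere Gleichung für den Ruck j(t) = -4·exp(-t) 1-mal ableiten. Durch Ableiten von dem Ruck erhalten wir den Snap: s(t) = 4·exp(-t). Wir haben den Snap s(t) = 4·exp(-t). Durch Einsetzen von t = log(4): s(log(4)) = 1.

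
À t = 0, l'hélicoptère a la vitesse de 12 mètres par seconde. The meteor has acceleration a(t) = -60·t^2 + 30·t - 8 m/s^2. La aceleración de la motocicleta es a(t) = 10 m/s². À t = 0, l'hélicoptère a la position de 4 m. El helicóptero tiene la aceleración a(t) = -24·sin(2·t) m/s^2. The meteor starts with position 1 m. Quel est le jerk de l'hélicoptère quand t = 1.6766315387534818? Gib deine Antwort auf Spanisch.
Debemos derivar nuestra ecuación de la aceleración a(t) = -24·sin(2·t) 1 vez. La derivada de la aceleración da la sacudida: j(t) = -48·cos(2·t). De la ecuación de la sacudida j(t) = -48·cos(2·t), sustituimos t = 1.6766315387534818 para obtener j = 46.9287040308598.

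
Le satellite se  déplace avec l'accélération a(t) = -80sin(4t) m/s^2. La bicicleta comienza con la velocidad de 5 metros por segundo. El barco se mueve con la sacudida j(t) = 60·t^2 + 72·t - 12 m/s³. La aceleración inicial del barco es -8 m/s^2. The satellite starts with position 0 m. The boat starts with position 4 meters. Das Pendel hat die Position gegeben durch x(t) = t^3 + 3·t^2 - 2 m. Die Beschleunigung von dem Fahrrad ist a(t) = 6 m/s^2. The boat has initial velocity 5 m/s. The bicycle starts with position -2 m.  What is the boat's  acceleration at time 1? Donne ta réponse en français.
Nous devons intégrer notre équation du jerk j(t) = 60·t^2 + 72·t - 12 1 fois. L'intégrale du jerk est l'accélération. En utilisant a(0) = -8, nous obtenons a(t) = 20·t^3 + 36·t^2 - 12·t - 8. De l'équation de l'accélération a(t) = 20·t^3 + 36·t^2 - 12·t - 8, nous substituons t = 1 pour obtenir a = 36.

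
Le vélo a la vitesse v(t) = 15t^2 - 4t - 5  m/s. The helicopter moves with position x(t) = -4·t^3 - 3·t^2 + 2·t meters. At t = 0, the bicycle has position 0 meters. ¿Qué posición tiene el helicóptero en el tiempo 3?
Tenemos la posición x(t) = -4·t^3 - 3·t^2 + 2·t. Sustituyendo t = 3: x(3) = -129.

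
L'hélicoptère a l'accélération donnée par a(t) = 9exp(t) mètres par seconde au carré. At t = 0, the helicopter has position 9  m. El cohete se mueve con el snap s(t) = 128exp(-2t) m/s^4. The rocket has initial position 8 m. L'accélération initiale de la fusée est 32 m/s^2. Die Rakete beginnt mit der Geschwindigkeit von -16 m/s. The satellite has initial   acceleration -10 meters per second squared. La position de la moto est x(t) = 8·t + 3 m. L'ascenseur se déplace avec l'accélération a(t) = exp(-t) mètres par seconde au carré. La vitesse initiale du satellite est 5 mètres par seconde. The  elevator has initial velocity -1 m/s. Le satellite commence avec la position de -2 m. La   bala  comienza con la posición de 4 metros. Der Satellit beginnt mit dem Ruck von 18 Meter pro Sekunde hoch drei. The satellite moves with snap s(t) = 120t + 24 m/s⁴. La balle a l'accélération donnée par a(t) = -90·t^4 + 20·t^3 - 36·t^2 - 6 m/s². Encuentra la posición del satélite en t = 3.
Para resolver esto, necesitamos tomar 4 antiderivadas de nuestra ecuación del snap s(t) = 120·t + 24. Integrando el snap y usando la condición inicial j(0) = 18, obtenemos j(t) = 60·t^2 + 24·t + 18. Integrando la sacudida y usando la condición inicial a(0) = -10, obtenemos a(t) = 20·t^3 + 12·t^2 + 18·t - 10. La antiderivada de la aceleración es la velocidad. Usando v(0) = 5, obtenemos v(t) = 5·t^4 + 4·t^3 + 9·t^2 - 10·t + 5. Integrando la velocidad y usando la condición inicial x(0) = -2, obtenemos x(t) = t^5 + t^4 + 3·t^3 - 5·t^2 + 5·t - 2. De la ecuación de la posición x(t) = t^5 + t^4 + 3·t^3 - 5·t^2 + 5·t - 2, sustituimos t = 3 para obtener x = 373.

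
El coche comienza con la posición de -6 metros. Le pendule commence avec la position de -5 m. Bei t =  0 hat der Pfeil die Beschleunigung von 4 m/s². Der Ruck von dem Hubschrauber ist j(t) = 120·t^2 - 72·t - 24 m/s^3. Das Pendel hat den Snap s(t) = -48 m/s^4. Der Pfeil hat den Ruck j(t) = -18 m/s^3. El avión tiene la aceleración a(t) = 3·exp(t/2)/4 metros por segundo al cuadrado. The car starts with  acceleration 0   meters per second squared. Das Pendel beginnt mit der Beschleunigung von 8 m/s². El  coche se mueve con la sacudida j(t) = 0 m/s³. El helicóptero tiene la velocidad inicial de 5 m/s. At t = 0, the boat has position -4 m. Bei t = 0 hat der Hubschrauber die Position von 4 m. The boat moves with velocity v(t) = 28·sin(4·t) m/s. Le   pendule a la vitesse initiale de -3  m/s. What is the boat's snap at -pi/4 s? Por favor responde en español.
Para resolver esto, necesitamos tomar 3 derivadas de nuestra ecuación de la velocidad v(t) = 28·sin(4·t). Derivando la velocidad, obtenemos la aceleración: a(t) = 112·cos(4·t). La derivada de la aceleración da la sacudida: j(t) = -448·sin(4·t). Tomando d/dt de j(t), encontramos s(t) = -1792·cos(4·t). Tenemos el snap s(t) = -1792·cos(4·t). Sustituyendo t = -pi/4: s(-pi/4) = 1792.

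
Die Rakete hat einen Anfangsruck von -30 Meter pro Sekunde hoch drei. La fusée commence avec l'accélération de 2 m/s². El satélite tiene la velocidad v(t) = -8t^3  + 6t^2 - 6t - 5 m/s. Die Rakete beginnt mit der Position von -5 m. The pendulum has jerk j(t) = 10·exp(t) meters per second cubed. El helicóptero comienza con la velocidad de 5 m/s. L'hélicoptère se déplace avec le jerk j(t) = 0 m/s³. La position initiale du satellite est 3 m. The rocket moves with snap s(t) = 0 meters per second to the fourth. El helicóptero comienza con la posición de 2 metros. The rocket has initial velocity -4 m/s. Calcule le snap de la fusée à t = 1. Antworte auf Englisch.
Using s(t) = 0 and substituting t = 1, we find s = 0.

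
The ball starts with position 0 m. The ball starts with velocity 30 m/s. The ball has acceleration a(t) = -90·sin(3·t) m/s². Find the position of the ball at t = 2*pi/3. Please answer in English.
To find the answer, we compute 2 antiderivatives of a(t) = -90·sin(3·t). Taking ∫a(t)dt and applying v(0) = 30, we find v(t) = 30·cos(3·t). Finding the antiderivative of v(t) and using x(0) = 0: x(t) = 10·sin(3·t). From the given position equation x(t) = 10·sin(3·t), we substitute t = 2*pi/3 to get x = 0.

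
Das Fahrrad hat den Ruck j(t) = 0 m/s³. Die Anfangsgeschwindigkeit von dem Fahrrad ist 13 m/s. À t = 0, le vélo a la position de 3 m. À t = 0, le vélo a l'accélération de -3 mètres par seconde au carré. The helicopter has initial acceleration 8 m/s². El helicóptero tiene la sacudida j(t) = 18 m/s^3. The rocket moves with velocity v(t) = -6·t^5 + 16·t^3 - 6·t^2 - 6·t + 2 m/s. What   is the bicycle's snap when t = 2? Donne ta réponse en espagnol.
Partiendo de la sacudida j(t) = 0, tomamos 1 derivada. La derivada de la sacudida da el snap: s(t) = 0. Tenemos el snap s(t) = 0. Sustituyendo t = 2: s(2) = 0.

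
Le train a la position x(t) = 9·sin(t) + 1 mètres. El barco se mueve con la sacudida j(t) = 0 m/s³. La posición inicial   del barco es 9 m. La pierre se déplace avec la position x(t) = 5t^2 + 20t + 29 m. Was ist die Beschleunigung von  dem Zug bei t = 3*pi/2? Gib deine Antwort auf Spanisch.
Debemos derivar nuestra ecuación de la posición x(t) = 9·sin(t) + 1 2 veces. Tomando d/dt de x(t), encontramos v(t) = 9·cos(t). Derivando la velocidad, obtenemos la aceleración: a(t) = -9·sin(t). Usando a(t) = -9·sin(t) y sustituyendo t = 3*pi/2, encontramos a = 9.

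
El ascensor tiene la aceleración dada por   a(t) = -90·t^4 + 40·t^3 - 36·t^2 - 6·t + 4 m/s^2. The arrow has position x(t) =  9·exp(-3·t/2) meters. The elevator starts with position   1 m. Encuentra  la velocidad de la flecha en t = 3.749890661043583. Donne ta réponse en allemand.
Um dies zu lösen, müssen wir 1 Ableitung unserer Gleichung für die Position x(t) = 9·exp(-3·t/2) nehmen. Durch Ableiten von der Position erhalten wir die Geschwindigkeit: v(t) = -27·exp(-3·t/2)/2. Aus der Gleichung für die Geschwindigkeit v(t) = -27·exp(-3·t/2)/2, setzen wir t = 3.749890661043583 ein und erhalten v = -0.0486965883325331.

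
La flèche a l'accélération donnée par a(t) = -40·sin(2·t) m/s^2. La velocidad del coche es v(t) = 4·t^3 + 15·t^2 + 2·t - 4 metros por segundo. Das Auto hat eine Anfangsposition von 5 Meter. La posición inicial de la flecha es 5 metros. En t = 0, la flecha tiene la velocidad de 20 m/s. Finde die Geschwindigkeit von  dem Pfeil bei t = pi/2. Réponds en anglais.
We need to integrate our acceleration equation a(t) = -40·sin(2·t) 1 time. Finding the integral of a(t) and using v(0) = 20: v(t) = 20·cos(2·t). Using v(t) = 20·cos(2·t) and substituting t = pi/2, we find v = -20.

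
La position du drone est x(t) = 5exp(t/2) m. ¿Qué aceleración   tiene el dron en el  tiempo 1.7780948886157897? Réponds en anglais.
To solve this, we need to take 2 derivatives of our position equation x(t) = 5·exp(t/2). Taking d/dt of x(t), we find v(t) = 5·exp(t/2)/2. Differentiating velocity, we get acceleration: a(t) = 5·exp(t/2)/4. We have acceleration a(t) = 5·exp(t/2)/4. Substituting t = 1.7780948886157897: a(1.7780948886157897) = 3.04101394887662.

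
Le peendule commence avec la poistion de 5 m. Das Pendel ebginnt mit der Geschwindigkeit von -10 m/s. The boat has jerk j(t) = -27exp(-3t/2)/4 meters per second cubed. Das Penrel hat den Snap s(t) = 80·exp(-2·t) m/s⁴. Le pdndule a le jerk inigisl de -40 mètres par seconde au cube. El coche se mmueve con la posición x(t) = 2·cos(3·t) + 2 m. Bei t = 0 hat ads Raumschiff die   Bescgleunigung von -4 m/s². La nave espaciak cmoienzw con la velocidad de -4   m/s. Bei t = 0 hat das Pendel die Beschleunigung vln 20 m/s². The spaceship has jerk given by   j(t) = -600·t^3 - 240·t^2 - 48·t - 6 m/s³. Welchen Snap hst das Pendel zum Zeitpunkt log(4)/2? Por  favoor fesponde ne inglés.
From the given snap equation s(t) = 80·exp(-2·t), we substitute t = log(4)/2 to get s = 20.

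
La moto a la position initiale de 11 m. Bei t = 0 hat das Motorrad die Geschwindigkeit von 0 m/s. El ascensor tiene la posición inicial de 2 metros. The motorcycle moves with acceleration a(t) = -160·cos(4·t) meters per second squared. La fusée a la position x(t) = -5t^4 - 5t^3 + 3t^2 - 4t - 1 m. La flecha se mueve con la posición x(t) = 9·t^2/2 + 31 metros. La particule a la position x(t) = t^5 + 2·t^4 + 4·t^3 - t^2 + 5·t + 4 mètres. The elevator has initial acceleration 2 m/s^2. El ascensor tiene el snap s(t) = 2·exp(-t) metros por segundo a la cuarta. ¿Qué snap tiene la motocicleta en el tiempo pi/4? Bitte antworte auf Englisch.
To solve this, we need to take 2 derivatives of our acceleration equation a(t) = -160·cos(4·t). Differentiating acceleration, we get jerk: j(t) = 640·sin(4·t). Differentiating jerk, we get snap: s(t) = 2560·cos(4·t). From the given snap equation s(t) = 2560·cos(4·t), we substitute t = pi/4 to get s = -2560.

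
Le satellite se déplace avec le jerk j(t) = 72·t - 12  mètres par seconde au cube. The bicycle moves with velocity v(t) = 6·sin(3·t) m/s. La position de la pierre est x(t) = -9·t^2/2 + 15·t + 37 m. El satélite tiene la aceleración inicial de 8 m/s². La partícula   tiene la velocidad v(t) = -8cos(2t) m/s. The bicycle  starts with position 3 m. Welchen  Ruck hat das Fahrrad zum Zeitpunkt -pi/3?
Ausgehend von der Geschwindigkeit v(t) = 6·sin(3·t), nehmen wir 2 Ableitungen. Die Ableitung von der Geschwindigkeit ergibt die Beschleunigung: a(t) = 18·cos(3·t). Durch Ableiten von der Beschleunigung erhalten wir den Ruck: j(t) = -54·sin(3·t). Aus der Gleichung für den Ruck j(t) = -54·sin(3·t), setzen wir t = -pi/3 ein und erhalten j = 0.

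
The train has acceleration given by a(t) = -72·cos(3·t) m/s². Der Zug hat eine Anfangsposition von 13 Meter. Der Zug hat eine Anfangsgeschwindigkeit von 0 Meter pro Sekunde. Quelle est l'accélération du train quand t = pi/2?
Nous avons l'accélération a(t) = -72·cos(3·t). En substituant t = pi/2: a(pi/2) = 0.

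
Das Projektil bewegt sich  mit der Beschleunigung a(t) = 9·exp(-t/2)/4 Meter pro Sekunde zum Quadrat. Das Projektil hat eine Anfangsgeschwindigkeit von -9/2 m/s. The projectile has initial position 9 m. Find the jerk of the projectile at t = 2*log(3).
Starting from acceleration a(t) = 9·exp(-t/2)/4, we take 1 derivative. Differentiating acceleration, we get jerk: j(t) = -9·exp(-t/2)/8. Using j(t) = -9·exp(-t/2)/8 and substituting t = 2*log(3), we find j = -3/8.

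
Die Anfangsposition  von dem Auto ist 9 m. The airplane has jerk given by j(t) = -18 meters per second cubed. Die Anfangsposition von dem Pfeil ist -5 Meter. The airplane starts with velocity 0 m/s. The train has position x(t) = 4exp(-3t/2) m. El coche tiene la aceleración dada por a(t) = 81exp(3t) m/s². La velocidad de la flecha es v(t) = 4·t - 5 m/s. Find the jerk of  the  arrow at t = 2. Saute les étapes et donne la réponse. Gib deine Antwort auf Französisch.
Le jerk à t = 2 est j = 0.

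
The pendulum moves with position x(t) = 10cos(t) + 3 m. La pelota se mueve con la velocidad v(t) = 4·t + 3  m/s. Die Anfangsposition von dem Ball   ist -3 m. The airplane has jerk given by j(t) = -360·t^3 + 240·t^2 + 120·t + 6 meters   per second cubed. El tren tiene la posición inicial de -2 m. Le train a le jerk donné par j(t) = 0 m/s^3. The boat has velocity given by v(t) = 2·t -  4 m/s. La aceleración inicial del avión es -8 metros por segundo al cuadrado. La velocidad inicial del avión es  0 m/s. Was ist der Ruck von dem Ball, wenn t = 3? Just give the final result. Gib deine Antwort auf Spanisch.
La sacudida en t = 3 es j = 0.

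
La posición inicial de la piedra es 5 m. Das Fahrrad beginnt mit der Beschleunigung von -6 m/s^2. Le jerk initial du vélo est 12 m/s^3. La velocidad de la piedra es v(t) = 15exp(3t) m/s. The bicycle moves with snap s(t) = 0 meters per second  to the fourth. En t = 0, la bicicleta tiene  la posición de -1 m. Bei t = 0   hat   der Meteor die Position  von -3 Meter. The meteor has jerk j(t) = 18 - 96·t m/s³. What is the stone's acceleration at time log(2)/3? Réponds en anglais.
To solve this, we need to take 1 derivative of our velocity equation v(t) = 15·exp(3·t). Differentiating velocity, we get acceleration: a(t) = 45·exp(3·t). From the given acceleration equation a(t) = 45·exp(3·t), we substitute t = log(2)/3 to get a = 90.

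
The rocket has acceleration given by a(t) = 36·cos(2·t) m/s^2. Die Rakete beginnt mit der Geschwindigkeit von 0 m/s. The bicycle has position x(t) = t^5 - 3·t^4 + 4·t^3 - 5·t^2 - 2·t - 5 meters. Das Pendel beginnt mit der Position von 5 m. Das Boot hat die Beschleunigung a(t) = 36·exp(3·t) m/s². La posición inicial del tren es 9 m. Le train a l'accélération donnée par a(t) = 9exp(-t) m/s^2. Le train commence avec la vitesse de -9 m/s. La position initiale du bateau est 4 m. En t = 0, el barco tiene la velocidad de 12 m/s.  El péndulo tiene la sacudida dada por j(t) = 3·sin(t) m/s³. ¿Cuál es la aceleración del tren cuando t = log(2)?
De la ecuación de la aceleración a(t) = 9·exp(-t), sustituimos t = log(2) para obtener a = 9/2.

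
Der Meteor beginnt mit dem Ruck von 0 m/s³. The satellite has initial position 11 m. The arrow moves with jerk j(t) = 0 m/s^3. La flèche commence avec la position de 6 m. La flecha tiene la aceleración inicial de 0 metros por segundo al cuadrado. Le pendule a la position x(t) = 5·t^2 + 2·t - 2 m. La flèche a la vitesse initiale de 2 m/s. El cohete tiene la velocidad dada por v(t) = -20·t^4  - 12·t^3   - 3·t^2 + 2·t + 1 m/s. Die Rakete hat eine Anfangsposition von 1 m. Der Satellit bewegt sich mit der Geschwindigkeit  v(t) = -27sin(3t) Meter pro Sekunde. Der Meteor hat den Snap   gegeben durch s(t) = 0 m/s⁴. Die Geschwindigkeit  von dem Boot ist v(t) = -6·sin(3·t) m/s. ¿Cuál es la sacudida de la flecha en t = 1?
De la ecuación de la sacudida j(t) = 0, sustituimos t = 1 para obtener j = 0.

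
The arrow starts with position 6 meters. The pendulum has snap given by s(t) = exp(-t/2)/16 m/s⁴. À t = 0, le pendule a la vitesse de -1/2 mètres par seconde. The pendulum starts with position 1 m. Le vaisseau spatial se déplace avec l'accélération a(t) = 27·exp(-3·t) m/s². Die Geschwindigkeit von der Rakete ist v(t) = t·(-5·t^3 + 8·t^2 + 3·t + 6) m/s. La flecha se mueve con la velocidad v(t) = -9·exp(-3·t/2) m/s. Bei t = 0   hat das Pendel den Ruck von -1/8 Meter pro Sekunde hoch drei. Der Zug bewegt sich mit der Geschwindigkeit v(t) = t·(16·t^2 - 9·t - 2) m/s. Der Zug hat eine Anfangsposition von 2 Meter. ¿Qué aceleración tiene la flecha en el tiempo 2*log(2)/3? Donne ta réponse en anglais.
To solve this, we need to take 1 derivative of our velocity equation v(t) = -9·exp(-3·t/2). Taking d/dt of v(t), we find a(t) = 27·exp(-3·t/2)/2. We have acceleration a(t) = 27·exp(-3·t/2)/2. Substituting t = 2*log(2)/3: a(2*log(2)/3) = 27/4.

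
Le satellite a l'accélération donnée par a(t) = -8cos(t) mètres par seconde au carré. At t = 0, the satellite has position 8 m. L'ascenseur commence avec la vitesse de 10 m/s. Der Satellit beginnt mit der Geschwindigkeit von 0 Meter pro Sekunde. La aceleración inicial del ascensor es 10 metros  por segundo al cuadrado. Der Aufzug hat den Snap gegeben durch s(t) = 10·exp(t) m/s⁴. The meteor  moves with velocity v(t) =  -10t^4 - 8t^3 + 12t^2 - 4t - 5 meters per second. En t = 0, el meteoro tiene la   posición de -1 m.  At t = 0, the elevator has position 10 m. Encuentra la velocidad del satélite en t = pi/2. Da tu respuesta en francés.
Pour résoudre ceci, nous devons prendre 1 primitive de notre équation de l'accélération a(t) = -8·cos(t). La primitive de l'accélération est la vitesse. En utilisant v(0) = 0, nous obtenons v(t) = -8·sin(t). En utilisant v(t) = -8·sin(t) et en substituant t = pi/2, nous trouvons v = -8.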